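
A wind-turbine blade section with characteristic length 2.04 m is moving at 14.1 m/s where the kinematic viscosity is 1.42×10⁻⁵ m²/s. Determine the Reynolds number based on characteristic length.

Re = v·c/ν = 14.1 × 2.04 / (1.42×10⁻⁵) = 2.03×10^6

Re = 2.03×10^6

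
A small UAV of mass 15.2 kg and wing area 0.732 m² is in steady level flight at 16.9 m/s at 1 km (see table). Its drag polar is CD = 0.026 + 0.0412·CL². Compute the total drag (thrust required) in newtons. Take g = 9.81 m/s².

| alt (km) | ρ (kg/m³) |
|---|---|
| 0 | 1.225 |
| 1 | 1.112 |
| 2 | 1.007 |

D = 10.9 N

At 1 km, from the table: ρ = 1.112 kg/m³.
In steady level flight, lift balances weight: W = mg = 15.2 × 9.81 = 149.11 N.
q = ½ρv² = ½ × 1.112 × 16.9² = 158.8 Pa.
Required CL = L/(qS) = 149.11/(158.8·0.732) = 1.283.
CD = 0.026 + 0.0412 × 1.283² = 0.0938.
D = q·S·CD = 158.8 × 0.732 × 0.0938 = 10.9 N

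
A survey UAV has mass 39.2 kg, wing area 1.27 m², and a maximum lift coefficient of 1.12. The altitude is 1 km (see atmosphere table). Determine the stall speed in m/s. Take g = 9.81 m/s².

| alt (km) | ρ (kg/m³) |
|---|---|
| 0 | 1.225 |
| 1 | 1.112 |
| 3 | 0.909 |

At 1 km, from the table: ρ = 1.112 kg/m³.
Stall occurs when L = W at CL,max. W = mg = 39.2 × 9.81 = 384.6 N.
V_stall = √(2W/(ρ·S·CL,max)) = √(2 × 384.6 / (1.112 × 1.27 × 1.12))
V_stall = √486.2 = 22.1 m/s

V_stall = 22.1 m/s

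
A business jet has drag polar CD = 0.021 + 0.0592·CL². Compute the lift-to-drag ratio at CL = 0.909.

L/D = 13

CD = 0.021 + 0.0592 × 0.909² = 0.06992
L/D = CL/CD = 0.909 / 0.06992 = 13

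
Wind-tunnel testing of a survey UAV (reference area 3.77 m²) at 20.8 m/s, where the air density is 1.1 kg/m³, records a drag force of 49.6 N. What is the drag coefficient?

From D = ½ρv²S·CD, rearranging gives CD = 2D/(ρv²S).
CD = 2 × 49.6 / (1.1 × 20.8² × 3.77) = 0.0553

CD = 0.0553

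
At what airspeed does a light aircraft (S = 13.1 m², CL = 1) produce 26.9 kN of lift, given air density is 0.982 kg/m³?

v = 64.7 m/s

L = ½ρv²S·CL ⇒ v = √(2L/(ρ·S·CL))
v = √(2 × 26900 / (0.982 × 13.1 × 1)) = √4182 = 64.7 m/s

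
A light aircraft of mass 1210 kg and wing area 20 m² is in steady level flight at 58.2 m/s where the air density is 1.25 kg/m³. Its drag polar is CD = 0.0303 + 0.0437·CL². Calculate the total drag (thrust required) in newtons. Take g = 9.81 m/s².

Weight W = mg = 1210 × 9.81 = 11870 N; in level flight L = W.
q = ½ρv² = ½ × 1.25 × 58.2² = 2117 Pa.
CL = 2W/(ρv²S) = 2×11870/(1.25×58.2²×20) = 0.2803.
CD = 0.0303 + 0.0437 × 0.2803² = 0.03373.
D = q·S·CD = 2117 × 20 × 0.03373 = 1428 N

D = 1430 N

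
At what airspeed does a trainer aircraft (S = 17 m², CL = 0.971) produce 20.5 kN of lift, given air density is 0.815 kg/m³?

v = 55.2 m/s

L = ½ρv²S·CL ⇒ v = √(2L/(ρ·S·CL))
v = √(2 × 20500 / (0.815 × 17 × 0.971)) = √3048 = 55.2 m/s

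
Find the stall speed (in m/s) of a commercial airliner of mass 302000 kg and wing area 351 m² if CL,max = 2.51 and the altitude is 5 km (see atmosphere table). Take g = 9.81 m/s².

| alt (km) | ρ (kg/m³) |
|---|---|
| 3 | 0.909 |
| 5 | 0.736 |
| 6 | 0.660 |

At 5 km, from the table: ρ = 0.736 kg/m³.
Stall occurs when L = W at CL,max. W = mg = 302000 × 9.81 = 2.963×10^6 N.
From L = ½ρV²S·CL,max = W: V_stall = √(2W/(ρSCL,max)) = √(2·2.963×10^6/(0.736·351·2.51))
V_stall = √9138 = 95.6 m/s

V_stall = 95.6 m/s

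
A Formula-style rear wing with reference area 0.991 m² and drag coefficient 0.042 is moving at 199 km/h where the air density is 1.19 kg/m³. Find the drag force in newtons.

Convert speed: v = 199 km/h ÷ 3.6 = 55.28 m/s.
Dynamic pressure q = ½ρv² = ½ × 1.19 × 55.28² = 1818 Pa.
D = q·S·CD = 1818 × 0.991 × 0.042 = 75.7 N

D = 75.7 N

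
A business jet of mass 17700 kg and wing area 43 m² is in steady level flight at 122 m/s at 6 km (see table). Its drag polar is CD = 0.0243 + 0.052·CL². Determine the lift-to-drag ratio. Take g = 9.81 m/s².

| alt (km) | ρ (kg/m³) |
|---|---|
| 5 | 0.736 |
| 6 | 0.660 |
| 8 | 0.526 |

L/D = 13.8

At 6 km, from the table: ρ = 0.660 kg/m³.
Level flight ⇒ L = W = m·g = 17700 × 9.81 = 1.7364×10^5 N.
Dynamic pressure q = 0.5 × 0.66 × 122² = 4912 Pa.
CL = 2W/(ρv²S) = 2×1.7364×10^5/(0.66×122²×43) = 0.8221.
CD = 0.0243 + 0.052 × 0.8221² = 0.05945.
L/D = CL/CD = 0.8221 / 0.05945 = 13.8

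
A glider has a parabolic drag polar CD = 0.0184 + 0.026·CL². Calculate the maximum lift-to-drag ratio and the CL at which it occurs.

(L/D)max = 22.9, at CL = 0.841

For CD = CD0 + K·CL², (L/D)max occurs at CL* = √(CD0/K) and equals 1/(2√(K·CD0)).
(L/D)max = 1/(2√(0.026 × 0.0184)) = 1/(2 × 0.02187) = 22.9
CL* = √(0.0184/0.026) = 0.841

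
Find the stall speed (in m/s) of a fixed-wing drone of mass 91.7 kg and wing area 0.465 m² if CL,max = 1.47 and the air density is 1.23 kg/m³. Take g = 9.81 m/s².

V_stall = 46.3 m/s

Stall occurs when L = W at CL,max. W = mg = 91.7 × 9.81 = 899.6 N.
From L = ½ρV²S·CL,max = W: V_stall = √(2W/(ρSCL,max)) = √(2·899.6/(1.23·0.465·1.47))
V_stall = √2140 = 46.3 m/s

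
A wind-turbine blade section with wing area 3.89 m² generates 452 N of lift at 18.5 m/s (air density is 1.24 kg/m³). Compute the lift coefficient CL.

From L = ½ρv²S·CL, rearranging gives CL = 2L/(ρv²S).
CL = 2 × 452 / (1.24 × 18.5² × 3.89) = 0.548

CL = 0.548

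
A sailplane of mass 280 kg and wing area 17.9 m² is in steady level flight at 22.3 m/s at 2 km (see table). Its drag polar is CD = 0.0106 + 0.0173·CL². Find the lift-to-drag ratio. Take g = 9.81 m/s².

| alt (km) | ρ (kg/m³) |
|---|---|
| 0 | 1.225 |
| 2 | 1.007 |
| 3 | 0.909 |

At 2 km, from the table: ρ = 1.007 kg/m³.
Weight W = mg = 280 × 9.81 = 2746.8 N; in level flight L = W.
q = ½ρv² = ½ × 1.007 × 22.3² = 250.4 Pa.
Required CL = L/(qS) = 2746.8/(250.4·17.9) = 0.6129.
CD = 0.0106 + 0.0173 × 0.6129² = 0.0171.
L/D = CL/CD = 0.6129 / 0.0171 = 35.8

L/D = 35.8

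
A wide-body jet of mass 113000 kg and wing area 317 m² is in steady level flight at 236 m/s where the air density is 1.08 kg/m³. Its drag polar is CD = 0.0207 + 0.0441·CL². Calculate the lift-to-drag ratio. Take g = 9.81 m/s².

Level flight ⇒ L = W = m·g = 113000 × 9.81 = 1.1085×10^6 N.
Dynamic pressure q = 0.5 × 1.08 × 236² = 30080 Pa.
CL = W/(q·S) = 1.1085×10^6 / (30080 × 317) = 0.1163.
CD = 0.0207 + 0.0441 × 0.1163² = 0.0213.
L/D = CL/CD = 0.1163 / 0.0213 = 5.46

L/D = 5.46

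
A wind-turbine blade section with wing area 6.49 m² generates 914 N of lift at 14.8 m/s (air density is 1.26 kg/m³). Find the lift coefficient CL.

CL = 1.02

From L = ½ρv²S·CL, rearranging gives CL = 2L/(ρv²S).
CL = 2 × 914 / (1.26 × 14.8² × 6.49) = 1.02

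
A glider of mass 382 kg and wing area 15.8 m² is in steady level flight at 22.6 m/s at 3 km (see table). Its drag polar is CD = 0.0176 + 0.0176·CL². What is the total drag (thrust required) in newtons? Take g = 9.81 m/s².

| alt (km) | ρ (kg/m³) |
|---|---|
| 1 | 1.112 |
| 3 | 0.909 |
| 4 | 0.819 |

At 3 km, from the table: ρ = 0.909 kg/m³.
In steady level flight, lift balances weight: W = mg = 382 × 9.81 = 3747.4 N.
Dynamic pressure q = 0.5 × 0.909 × 22.6² = 232.1 Pa.
CL = 2W/(ρv²S) = 2×3747.4/(0.909×22.6²×15.8) = 1.022.
CD = 0.0176 + 0.0176 × 1.022² = 0.03597.
D = q·S·CD = 232.1 × 15.8 × 0.03597 = 131.9 N

D = 132 N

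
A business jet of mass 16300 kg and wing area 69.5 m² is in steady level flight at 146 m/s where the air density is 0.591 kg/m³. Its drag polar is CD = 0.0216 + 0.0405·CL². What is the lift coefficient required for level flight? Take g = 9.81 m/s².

CL = 0.365

Level flight ⇒ L = W = m·g = 16300 × 9.81 = 1.599×10^5 N.
q = ½ρv² = ½ × 0.591 × 146² = 6299 Pa.
Required CL = L/(qS) = 1.599×10^5/(6299·69.5) = 0.3653.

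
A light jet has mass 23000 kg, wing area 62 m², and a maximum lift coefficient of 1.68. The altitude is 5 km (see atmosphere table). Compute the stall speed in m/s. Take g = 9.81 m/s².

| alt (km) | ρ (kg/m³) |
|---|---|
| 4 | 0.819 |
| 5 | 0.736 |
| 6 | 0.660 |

At 5 km, from the table: ρ = 0.736 kg/m³.
Weight W = mg = 23000 × 9.81 = 2.256×10^5 N.
From L = ½ρV²S·CL,max = W: V_stall = √(2W/(ρSCL,max)) = √(2·2.256×10^5/(0.736·62·1.68))
V_stall = √5886 = 76.7 m/s

V_stall = 76.7 m/s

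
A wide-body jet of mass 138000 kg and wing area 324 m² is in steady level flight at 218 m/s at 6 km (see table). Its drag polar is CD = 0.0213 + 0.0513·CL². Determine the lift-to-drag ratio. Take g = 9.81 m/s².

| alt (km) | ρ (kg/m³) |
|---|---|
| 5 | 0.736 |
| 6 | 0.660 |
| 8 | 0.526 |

At 6 km, from the table: ρ = 0.660 kg/m³.
In steady level flight, lift balances weight: W = mg = 138000 × 9.81 = 1.3538×10^6 N.
q = ½ρv² = ½ × 0.66 × 218² = 15680 Pa.
Required CL = L/(qS) = 1.3538×10^6/(15680·324) = 0.2664.
CD = 0.0213 + 0.0513 × 0.2664² = 0.02494.
L/D = CL/CD = 0.2664 / 0.02494 = 10.7

L/D = 10.7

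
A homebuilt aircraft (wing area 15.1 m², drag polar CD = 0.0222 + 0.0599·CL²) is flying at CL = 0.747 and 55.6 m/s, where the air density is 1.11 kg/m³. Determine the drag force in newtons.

D = 1440 N

CD = 0.0222 + 0.0599 × 0.747² = 0.05562
D = ½ρv²S·CD = ½ × 1.11 × 55.6² × 15.1 × 0.05562 = 1440 N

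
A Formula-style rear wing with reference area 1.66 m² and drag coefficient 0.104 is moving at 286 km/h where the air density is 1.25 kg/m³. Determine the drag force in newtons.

D = 681 N

Convert speed: v = 286 km/h ÷ 3.6 = 79.44 m/s.
D = ½ρv²S·CD = ½ × 1.25 × 79.44² × 1.66 × 0.104 = 681 N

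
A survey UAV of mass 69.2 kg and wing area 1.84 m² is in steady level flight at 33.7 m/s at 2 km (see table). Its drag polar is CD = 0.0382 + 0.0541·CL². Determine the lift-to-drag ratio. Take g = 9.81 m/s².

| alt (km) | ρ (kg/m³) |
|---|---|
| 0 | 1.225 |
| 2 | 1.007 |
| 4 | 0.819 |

L/D = 10.6

At 2 km, from the table: ρ = 1.007 kg/m³.
Level flight ⇒ L = W = m·g = 69.2 × 9.81 = 678.85 N.
Dynamic pressure q = 0.5 × 1.007 × 33.7² = 571.8 Pa.
Required CL = L/(qS) = 678.85/(571.8·1.84) = 0.6452.
CD = 0.0382 + 0.0541 × 0.6452² = 0.06072.
L/D = CL/CD = 0.6452 / 0.06072 = 10.6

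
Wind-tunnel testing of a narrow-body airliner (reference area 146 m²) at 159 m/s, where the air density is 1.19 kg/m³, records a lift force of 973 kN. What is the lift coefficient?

CL = 0.443

From L = ½ρv²S·CL, rearranging gives CL = 2L/(ρv²S).
CL = 2 × 9.73×10^5 / (1.19 × 159² × 146) = 0.443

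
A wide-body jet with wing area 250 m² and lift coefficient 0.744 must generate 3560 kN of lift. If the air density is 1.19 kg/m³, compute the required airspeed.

v = 179 m/s

L = ½ρv²S·CL ⇒ v = √(2L/(ρ·S·CL))
v = √(2 × 3.56×10^6 / (1.19 × 250 × 0.744)) = √32170 = 179 m/s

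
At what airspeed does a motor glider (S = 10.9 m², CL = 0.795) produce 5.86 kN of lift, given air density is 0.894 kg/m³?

v = 38.9 m/s

L = ½ρv²S·CL ⇒ v = √(2L/(ρ·S·CL))
v = √(2 × 5860 / (0.894 × 10.9 × 0.795)) = √1513 = 38.9 m/s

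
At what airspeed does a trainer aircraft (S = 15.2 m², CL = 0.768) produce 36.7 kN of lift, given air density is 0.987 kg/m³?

v = 79.8 m/s

L = ½ρv²S·CL ⇒ v = √(2L/(ρ·S·CL))
v = √(2 × 36700 / (0.987 × 15.2 × 0.768)) = √6371 = 79.8 m/s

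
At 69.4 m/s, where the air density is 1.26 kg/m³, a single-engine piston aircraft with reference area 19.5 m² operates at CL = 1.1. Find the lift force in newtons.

Dynamic pressure q = ½ρv² = ½ × 1.26 × 69.4² = 3034 Pa.
L = q·S·CL = 3034 × 19.5 × 1.1 = 65100 N ≈ 65.1 kN

L = 65100 N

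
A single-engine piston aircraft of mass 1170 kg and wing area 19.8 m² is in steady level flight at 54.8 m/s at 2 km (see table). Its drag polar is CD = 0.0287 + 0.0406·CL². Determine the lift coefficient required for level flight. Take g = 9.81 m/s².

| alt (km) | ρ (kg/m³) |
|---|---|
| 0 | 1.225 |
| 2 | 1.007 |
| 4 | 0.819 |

CL = 0.383

At 2 km, from the table: ρ = 1.007 kg/m³.
Weight W = mg = 1170 × 9.81 = 11478 N; in level flight L = W.
q = ½ρv² = ½ × 1.007 × 54.8² = 1512 Pa.
CL = 2W/(ρv²S) = 2×11478/(1.007×54.8²×19.8) = 0.3834.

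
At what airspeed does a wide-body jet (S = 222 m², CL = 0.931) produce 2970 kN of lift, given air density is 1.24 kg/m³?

v = 152 m/s

L = ½ρv²S·CL ⇒ v = √(2L/(ρ·S·CL))
v = √(2 × 2.97×10^6 / (1.24 × 222 × 0.931)) = √23180 = 152 m/s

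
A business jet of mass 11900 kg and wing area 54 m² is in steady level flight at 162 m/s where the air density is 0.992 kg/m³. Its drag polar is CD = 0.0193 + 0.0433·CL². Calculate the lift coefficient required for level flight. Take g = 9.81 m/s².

Level flight ⇒ L = W = m·g = 11900 × 9.81 = 1.1674×10^5 N.
Dynamic pressure q = 0.5 × 0.992 × 162² = 13020 Pa.
CL = 2W/(ρv²S) = 2×1.1674×10^5/(0.992×162²×54) = 0.1661.

CL = 0.166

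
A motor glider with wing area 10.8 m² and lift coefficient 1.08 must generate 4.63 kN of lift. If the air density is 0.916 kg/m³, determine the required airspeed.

v = 29.4 m/s

L = ½ρv²S·CL ⇒ v = √(2L/(ρ·S·CL))
v = √(2 × 4630 / (0.916 × 10.8 × 1.08)) = √866.7 = 29.4 m/s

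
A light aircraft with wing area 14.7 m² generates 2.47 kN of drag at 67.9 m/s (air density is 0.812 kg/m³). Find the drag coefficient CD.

CD = 0.0898

From D = ½ρv²S·CD, rearranging gives CD = 2D/(ρv²S).
CD = 2 × 2470 / (0.812 × 67.9² × 14.7) = 0.0898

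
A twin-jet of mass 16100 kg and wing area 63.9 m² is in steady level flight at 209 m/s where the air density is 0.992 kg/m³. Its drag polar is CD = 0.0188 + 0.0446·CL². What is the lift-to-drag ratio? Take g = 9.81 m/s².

L/D = 5.89

Weight W = mg = 16100 × 9.81 = 1.5794×10^5 N; in level flight L = W.
q = ½ρv² = ½ × 0.992 × 209² = 21670 Pa.
Required CL = L/(qS) = 1.5794×10^5/(21670·63.9) = 0.1141.
CD = 0.0188 + 0.0446 × 0.1141² = 0.01938.
L/D = CL/CD = 0.1141 / 0.01938 = 5.89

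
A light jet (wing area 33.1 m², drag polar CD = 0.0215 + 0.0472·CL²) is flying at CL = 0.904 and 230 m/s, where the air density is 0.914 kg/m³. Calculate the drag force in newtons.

CD = 0.0215 + 0.0472 × 0.904² = 0.06007
D = ½ρv²S·CD = ½ × 0.914 × 230² × 33.1 × 0.06007 = 48100 N

D = 48100 N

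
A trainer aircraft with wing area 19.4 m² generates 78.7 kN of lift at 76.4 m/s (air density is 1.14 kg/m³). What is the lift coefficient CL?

From L = ½ρv²S·CL, rearranging gives CL = 2L/(ρv²S).
CL = 2 × 78700 / (1.14 × 76.4² × 19.4) = 1.22

CL = 1.22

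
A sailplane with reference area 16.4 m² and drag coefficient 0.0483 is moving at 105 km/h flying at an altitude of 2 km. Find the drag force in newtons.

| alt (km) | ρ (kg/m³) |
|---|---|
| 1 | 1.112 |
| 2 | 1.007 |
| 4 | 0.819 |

D = 339 N

At 2 km, from the table: ρ = 1.007 kg/m³.
Convert speed: v = 105 km/h ÷ 3.6 = 29.17 m/s.
Dynamic pressure q = ½ρv² = ½ × 1.007 × 29.17² = 428.3 Pa.
D = q·S·CD = 428.3 × 16.4 × 0.0483 = 339 N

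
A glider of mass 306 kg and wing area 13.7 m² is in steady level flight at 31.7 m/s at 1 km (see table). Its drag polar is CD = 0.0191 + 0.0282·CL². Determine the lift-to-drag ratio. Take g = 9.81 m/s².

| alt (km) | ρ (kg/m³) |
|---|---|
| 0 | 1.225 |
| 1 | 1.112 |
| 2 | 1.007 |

At 1 km, from the table: ρ = 1.112 kg/m³.
In steady level flight, lift balances weight: W = mg = 306 × 9.81 = 3001.9 N.
q = ½ρv² = ½ × 1.112 × 31.7² = 558.7 Pa.
CL = W/(q·S) = 3001.9 / (558.7 × 13.7) = 0.3922.
CD = 0.0191 + 0.0282 × 0.3922² = 0.02344.
L/D = CL/CD = 0.3922 / 0.02344 = 16.7

L/D = 16.7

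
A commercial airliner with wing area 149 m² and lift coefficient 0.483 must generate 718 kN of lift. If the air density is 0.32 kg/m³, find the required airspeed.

v = 250 m/s

L = ½ρv²S·CL ⇒ v = √(2L/(ρ·S·CL))
v = √(2 × 7.18×10^5 / (0.32 × 149 × 0.483)) = √62350 = 250 m/s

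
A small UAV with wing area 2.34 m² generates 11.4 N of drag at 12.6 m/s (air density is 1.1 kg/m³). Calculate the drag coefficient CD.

CD = 0.0558

From D = ½ρv²S·CD, rearranging gives CD = 2D/(ρv²S).
CD = 2 × 11.4 / (1.1 × 12.6² × 2.34) = 0.0558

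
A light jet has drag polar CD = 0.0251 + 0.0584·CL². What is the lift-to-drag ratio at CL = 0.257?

CD = 0.0251 + 0.0584 × 0.257² = 0.02896
L/D = CL/CD = 0.257 / 0.02896 = 8.88

L/D = 8.88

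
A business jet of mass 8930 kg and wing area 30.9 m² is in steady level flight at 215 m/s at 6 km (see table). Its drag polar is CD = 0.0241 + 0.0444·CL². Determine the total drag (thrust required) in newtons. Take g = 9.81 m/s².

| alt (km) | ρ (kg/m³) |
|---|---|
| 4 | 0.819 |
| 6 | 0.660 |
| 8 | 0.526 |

D = 12100 N

At 6 km, from the table: ρ = 0.660 kg/m³.
Level flight ⇒ L = W = m·g = 8930 × 9.81 = 87603 N.
q = ½ρv² = ½ × 0.66 × 215² = 15250 Pa.
CL = 2W/(ρv²S) = 2×87603/(0.66×215²×30.9) = 0.1859.
CD = 0.0241 + 0.0444 × 0.1859² = 0.02563.
D = q·S·CD = 15250 × 30.9 × 0.02563 = 12080 N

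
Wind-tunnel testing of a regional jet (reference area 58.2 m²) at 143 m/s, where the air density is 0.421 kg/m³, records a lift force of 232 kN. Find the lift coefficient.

From L = ½ρv²S·CL, rearranging gives CL = 2L/(ρv²S).
CL = 2 × 2.32×10^5 / (0.421 × 143² × 58.2) = 0.926

CL = 0.926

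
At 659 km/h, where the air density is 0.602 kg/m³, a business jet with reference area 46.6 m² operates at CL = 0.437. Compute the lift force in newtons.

L = 2.05×10^5 N

Convert speed: v = 659 km/h ÷ 3.6 = 183.1 m/s.
Dynamic pressure q = ½ρv² = ½ × 0.602 × 183.1² = 10090 Pa.
L = q·S·CL = 10090 × 46.6 × 0.437 = 2.05×10^5 N ≈ 205 kN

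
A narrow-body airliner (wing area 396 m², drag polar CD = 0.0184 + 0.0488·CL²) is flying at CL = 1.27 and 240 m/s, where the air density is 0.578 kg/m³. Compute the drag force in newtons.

CD = 0.0184 + 0.0488 × 1.27² = 0.09711
D = ½ρv²S·CD = ½ × 0.578 × 240² × 396 × 0.09711 = 6.4×10^5 N

D = 6.4×10^5 N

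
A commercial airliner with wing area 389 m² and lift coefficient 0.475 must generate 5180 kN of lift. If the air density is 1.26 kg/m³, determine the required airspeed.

L = ½ρv²S·CL ⇒ v = √(2L/(ρ·S·CL))
v = √(2 × 5.18×10^6 / (1.26 × 389 × 0.475)) = √44500 = 211 m/s

v = 211 m/s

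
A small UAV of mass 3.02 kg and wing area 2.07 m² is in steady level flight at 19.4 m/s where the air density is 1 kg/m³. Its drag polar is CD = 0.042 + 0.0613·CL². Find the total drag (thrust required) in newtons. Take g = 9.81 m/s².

Weight W = mg = 3.02 × 9.81 = 29.626 N; in level flight L = W.
q = ½ρv² = ½ × 1 × 19.4² = 188.2 Pa.
CL = W/(q·S) = 29.626 / (188.2 × 2.07) = 0.07606.
CD = 0.042 + 0.0613 × 0.07606² = 0.04235.
D = q·S·CD = 188.2 × 2.07 × 0.04235 = 16.5 N

D = 16.5 N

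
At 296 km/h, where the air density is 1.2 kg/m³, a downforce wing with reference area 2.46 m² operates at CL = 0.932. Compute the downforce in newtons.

L = 9300 N

Convert speed: v = 296 km/h ÷ 3.6 = 82.22 m/s.
Dynamic pressure q = ½ρv² = ½ × 1.2 × 82.22² = 4056 Pa.
L = q·S·CL = 4056 × 2.46 × 0.932 = 9300 N ≈ 9.3 kN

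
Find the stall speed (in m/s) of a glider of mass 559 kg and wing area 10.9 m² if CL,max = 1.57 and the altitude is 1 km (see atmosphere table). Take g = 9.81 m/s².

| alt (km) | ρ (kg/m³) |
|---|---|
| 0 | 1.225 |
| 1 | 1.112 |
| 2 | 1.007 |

V_stall = 24 m/s

At 1 km, from the table: ρ = 1.112 kg/m³.
Stall occurs when L = W at CL,max. W = mg = 559 × 9.81 = 5484 N.
V_stall = √(2W/(ρ·S·CL,max)) = √(2 × 5484 / (1.112 × 10.9 × 1.57))
V_stall = √576.3 = 24 m/s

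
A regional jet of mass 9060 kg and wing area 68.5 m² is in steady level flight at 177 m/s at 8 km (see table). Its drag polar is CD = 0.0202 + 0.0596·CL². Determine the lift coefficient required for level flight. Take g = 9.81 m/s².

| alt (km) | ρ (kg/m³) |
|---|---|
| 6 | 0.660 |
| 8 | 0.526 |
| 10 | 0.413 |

At 8 km, from the table: ρ = 0.526 kg/m³.
Weight W = mg = 9060 × 9.81 = 88879 N; in level flight L = W.
q = ½ρv² = ½ × 0.526 × 177² = 8240 Pa.
CL = 2W/(ρv²S) = 2×88879/(0.526×177²×68.5) = 0.1575.

CL = 0.157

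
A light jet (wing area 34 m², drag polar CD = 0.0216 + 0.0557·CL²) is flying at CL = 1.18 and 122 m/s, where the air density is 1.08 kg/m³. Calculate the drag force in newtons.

D = 27100 N

CD = 0.0216 + 0.0557 × 1.18² = 0.09916
D = ½ρv²S·CD = ½ × 1.08 × 122² × 34 × 0.09916 = 27100 N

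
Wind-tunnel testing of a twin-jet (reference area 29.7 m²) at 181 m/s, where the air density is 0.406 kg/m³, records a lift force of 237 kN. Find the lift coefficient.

CL = 1.2

From L = ½ρv²S·CL, rearranging gives CL = 2L/(ρv²S).
CL = 2 × 2.37×10^5 / (0.406 × 181² × 29.7) = 1.2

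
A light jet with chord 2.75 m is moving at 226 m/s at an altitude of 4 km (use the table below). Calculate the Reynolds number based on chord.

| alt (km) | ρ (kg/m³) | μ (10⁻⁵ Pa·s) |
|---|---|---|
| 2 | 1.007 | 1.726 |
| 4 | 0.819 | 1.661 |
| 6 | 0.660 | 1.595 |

Re = 3.06×10^7

At 4 km, from the table: ρ = 0.819 kg/m³, μ = 1.661×10⁻⁵ Pa·s.
Re = ρ·v·c/μ = 0.819 × 226 × 2.75 / (1.661×10⁻⁵) = 3.06×10^7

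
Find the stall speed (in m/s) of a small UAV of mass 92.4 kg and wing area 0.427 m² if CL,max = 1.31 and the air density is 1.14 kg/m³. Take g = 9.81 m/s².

At stall, lift equals weight: L = W = m·g = 92.4 × 9.81 = 906.4 N.
V_stall = √(2W/(ρ·S·CL,max)) = √(2 × 906.4 / (1.14 × 0.427 × 1.31))
V_stall = √2843 = 53.3 m/s

V_stall = 53.3 m/s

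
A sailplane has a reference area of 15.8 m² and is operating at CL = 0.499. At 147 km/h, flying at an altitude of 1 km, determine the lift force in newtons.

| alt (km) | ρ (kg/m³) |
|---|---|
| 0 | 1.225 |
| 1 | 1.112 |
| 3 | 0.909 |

L = 7310 N

At 1 km, from the table: ρ = 1.112 kg/m³.
Convert speed: v = 147 km/h ÷ 3.6 = 40.83 m/s.
Dynamic pressure q = ½ρv² = ½ × 1.112 × 40.83² = 927.1 Pa.
L = q·S·CL = 927.1 × 15.8 × 0.499 = 7310 N ≈ 7.31 kN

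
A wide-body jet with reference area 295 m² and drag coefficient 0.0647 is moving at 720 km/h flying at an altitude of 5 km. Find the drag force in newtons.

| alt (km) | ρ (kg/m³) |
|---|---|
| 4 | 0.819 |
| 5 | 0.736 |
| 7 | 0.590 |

At 5 km, from the table: ρ = 0.736 kg/m³.
Convert speed: v = 720 km/h ÷ 3.6 = 200 m/s.
Dynamic pressure q = ½ρv² = ½ × 0.736 × 200² = 14720 Pa.
D = q·S·CD = 14720 × 295 × 0.0647 = 2.81×10^5 N ≈ 281 kN

D = 2.81×10^5 N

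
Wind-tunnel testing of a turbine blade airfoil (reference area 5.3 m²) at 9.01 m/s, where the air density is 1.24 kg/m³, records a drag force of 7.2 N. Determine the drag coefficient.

From D = ½ρv²S·CD, rearranging gives CD = 2D/(ρv²S).
CD = 2 × 7.2 / (1.24 × 9.01² × 5.3) = 0.027

CD = 0.027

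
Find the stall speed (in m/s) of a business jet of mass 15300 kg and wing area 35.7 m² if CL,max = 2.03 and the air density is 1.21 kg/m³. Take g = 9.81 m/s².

V_stall = 58.5 m/s

Stall occurs when L = W at CL,max. W = mg = 15300 × 9.81 = 1.501×10^5 N.
V_stall = √(2W/(ρ·S·CL,max)) = √(2 × 1.501×10^5 / (1.21 × 35.7 × 2.03))
V_stall = √3423 = 58.5 m/s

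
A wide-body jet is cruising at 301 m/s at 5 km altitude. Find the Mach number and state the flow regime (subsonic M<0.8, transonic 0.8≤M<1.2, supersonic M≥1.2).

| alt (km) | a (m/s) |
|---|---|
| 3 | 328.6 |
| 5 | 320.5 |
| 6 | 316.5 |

M = 0.939 (transonic)

At 5 km, from the table: a = 320.5 m/s.
M = v/a = 301 / 320.5 = 0.939
M = 0.939 → transonic.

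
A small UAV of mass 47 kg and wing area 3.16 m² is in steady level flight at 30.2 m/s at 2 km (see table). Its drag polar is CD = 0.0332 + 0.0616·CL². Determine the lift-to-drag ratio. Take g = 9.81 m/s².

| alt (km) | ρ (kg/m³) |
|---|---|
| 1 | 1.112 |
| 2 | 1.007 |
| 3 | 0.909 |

L/D = 8.06

At 2 km, from the table: ρ = 1.007 kg/m³.
In steady level flight, lift balances weight: W = mg = 47 × 9.81 = 461.07 N.
Dynamic pressure q = 0.5 × 1.007 × 30.2² = 459.2 Pa.
Required CL = L/(qS) = 461.07/(459.2·3.16) = 0.3177.
CD = 0.0332 + 0.0616 × 0.3177² = 0.03942.
L/D = CL/CD = 0.3177 / 0.03942 = 8.06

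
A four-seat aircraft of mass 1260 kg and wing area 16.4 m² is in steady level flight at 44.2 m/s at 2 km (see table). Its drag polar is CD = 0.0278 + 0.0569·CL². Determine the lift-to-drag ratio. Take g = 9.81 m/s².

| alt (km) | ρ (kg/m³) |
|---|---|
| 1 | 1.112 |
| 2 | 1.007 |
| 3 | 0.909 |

L/D = 12.5

At 2 km, from the table: ρ = 1.007 kg/m³.
Level flight ⇒ L = W = m·g = 1260 × 9.81 = 12361 N.
q = ½ρv² = ½ × 1.007 × 44.2² = 983.7 Pa.
Required CL = L/(qS) = 12361/(983.7·16.4) = 0.7662.
CD = 0.0278 + 0.0569 × 0.7662² = 0.06121.
L/D = CL/CD = 0.7662 / 0.06121 = 12.5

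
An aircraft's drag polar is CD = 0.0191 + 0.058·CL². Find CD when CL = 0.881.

CD = 0.0191 + 0.058 × 0.881² = 0.0191 + 0.04502 = 0.0641

CD = 0.0641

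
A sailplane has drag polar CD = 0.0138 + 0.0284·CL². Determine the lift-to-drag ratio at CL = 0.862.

CD = 0.0138 + 0.0284 × 0.862² = 0.0349
L/D = CL/CD = 0.862 / 0.0349 = 24.7

L/D = 24.7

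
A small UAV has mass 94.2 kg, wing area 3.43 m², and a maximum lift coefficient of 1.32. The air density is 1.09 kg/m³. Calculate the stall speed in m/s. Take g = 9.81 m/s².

Stall occurs when L = W at CL,max. W = mg = 94.2 × 9.81 = 924.1 N.
V_stall = √(2W/(ρ·S·CL,max)) = √(2 × 924.1 / (1.09 × 3.43 × 1.32))
V_stall = √374.5 = 19.4 m/s

V_stall = 19.4 m/s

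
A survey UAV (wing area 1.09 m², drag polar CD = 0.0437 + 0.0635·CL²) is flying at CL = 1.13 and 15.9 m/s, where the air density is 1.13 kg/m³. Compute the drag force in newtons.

CD = 0.0437 + 0.0635 × 1.13² = 0.1248
D = ½ρv²S·CD = ½ × 1.13 × 15.9² × 1.09 × 0.1248 = 19.4 N

D = 19.4 N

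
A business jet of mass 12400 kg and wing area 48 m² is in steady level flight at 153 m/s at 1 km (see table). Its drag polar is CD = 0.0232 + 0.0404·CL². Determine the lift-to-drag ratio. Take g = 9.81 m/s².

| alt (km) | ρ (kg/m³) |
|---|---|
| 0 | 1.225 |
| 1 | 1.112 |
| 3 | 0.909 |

At 1 km, from the table: ρ = 1.112 kg/m³.
Weight W = mg = 12400 × 9.81 = 1.2164×10^5 N; in level flight L = W.
Dynamic pressure q = 0.5 × 1.112 × 153² = 13020 Pa.
Required CL = L/(qS) = 1.2164×10^5/(13020·48) = 0.1947.
CD = 0.0232 + 0.0404 × 0.1947² = 0.02473.
L/D = CL/CD = 0.1947 / 0.02473 = 7.87

L/D = 7.87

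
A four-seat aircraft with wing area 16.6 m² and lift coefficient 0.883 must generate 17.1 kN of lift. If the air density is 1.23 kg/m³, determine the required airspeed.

L = ½ρv²S·CL ⇒ v = √(2L/(ρ·S·CL))
v = √(2 × 17100 / (1.23 × 16.6 × 0.883)) = √1897 = 43.6 m/s

v = 43.6 m/s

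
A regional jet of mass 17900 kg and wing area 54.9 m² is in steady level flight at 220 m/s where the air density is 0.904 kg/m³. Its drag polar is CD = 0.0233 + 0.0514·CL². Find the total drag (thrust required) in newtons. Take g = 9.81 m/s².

In steady level flight, lift balances weight: W = mg = 17900 × 9.81 = 1.756×10^5 N.
q = ½ρv² = ½ × 0.904 × 220² = 21880 Pa.
Required CL = L/(qS) = 1.756×10^5/(21880·54.9) = 0.1462.
CD = 0.0233 + 0.0514 × 0.1462² = 0.0244.
D = q·S·CD = 21880 × 54.9 × 0.0244 = 29300 N

D = 29300 N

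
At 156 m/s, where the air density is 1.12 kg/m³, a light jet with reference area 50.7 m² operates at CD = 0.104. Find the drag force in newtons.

Dynamic pressure q = ½ρv² = ½ × 1.12 × 156² = 13630 Pa.
D = q·S·CD = 13630 × 50.7 × 0.104 = 71900 N ≈ 71.9 kN

D = 71900 N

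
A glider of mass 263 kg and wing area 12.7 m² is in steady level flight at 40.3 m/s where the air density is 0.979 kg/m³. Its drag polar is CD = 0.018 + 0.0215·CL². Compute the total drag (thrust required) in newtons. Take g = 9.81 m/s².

Level flight ⇒ L = W = m·g = 263 × 9.81 = 2580 N.
q = ½ρv² = ½ × 0.979 × 40.3² = 795 Pa.
CL = 2W/(ρv²S) = 2×2580/(0.979×40.3²×12.7) = 0.2555.
CD = 0.018 + 0.0215 × 0.2555² = 0.0194.
D = q·S·CD = 795 × 12.7 × 0.0194 = 195.9 N

D = 196 N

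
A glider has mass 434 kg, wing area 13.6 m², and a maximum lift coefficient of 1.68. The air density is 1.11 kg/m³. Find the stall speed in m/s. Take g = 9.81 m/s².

V_stall = 18.3 m/s

Weight W = mg = 434 × 9.81 = 4258 N.
From L = ½ρV²S·CL,max = W: V_stall = √(2W/(ρSCL,max)) = √(2·4258/(1.11·13.6·1.68))
V_stall = √335.8 = 18.3 m/s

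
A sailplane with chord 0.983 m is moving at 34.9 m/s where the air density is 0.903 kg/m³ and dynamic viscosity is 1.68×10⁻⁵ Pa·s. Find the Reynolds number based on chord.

Re = 1.84×10^6

Re = ρ·v·c/μ = 0.903 × 34.9 × 0.983 / (1.68×10⁻⁵) = 1.84×10^6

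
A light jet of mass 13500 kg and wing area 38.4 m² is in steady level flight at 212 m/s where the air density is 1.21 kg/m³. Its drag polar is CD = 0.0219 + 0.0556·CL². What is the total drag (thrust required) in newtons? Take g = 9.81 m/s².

D = 23800 N

Level flight ⇒ L = W = m·g = 13500 × 9.81 = 1.3244×10^5 N.
q = ½ρv² = ½ × 1.21 × 212² = 27190 Pa.
Required CL = L/(qS) = 1.3244×10^5/(27190·38.4) = 0.1268.
CD = 0.0219 + 0.0556 × 0.1268² = 0.02279.
D = q·S·CD = 27190 × 38.4 × 0.02279 = 23800 N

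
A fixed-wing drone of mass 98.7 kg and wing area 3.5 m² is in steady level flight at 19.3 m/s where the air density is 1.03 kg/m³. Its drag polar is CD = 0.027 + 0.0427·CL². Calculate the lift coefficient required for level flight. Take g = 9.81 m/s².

CL = 1.44

Level flight ⇒ L = W = m·g = 98.7 × 9.81 = 968.25 N.
q = ½ρv² = ½ × 1.03 × 19.3² = 191.8 Pa.
Required CL = L/(qS) = 968.25/(191.8·3.5) = 1.442.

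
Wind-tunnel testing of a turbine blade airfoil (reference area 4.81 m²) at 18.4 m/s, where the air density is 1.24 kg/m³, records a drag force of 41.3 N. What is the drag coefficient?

From D = ½ρv²S·CD, rearranging gives CD = 2D/(ρv²S).
CD = 2 × 41.3 / (1.24 × 18.4² × 4.81) = 0.0409

CD = 0.0409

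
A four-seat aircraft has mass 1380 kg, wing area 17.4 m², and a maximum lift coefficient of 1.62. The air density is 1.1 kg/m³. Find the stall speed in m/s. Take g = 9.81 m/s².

V_stall = 29.6 m/s

Weight W = mg = 1380 × 9.81 = 13540 N.
V_stall = √(2W/(ρ·S·CL,max)) = √(2 × 13540 / (1.1 × 17.4 × 1.62))
V_stall = √873.2 = 29.6 m/s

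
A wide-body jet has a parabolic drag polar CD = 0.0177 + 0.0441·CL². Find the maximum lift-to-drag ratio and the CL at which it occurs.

For CD = CD0 + K·CL², (L/D)max occurs at CL* = √(CD0/K) and equals 1/(2√(K·CD0)).
(L/D)max = 1/(2√(0.0441 × 0.0177)) = 1/(2 × 0.02794) = 17.9
CL* = √(0.0177/0.0441) = 0.634

(L/D)max = 17.9, at CL = 0.634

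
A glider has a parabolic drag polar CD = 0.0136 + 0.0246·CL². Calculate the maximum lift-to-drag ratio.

(L/D)max = 27.3

For CD = CD0 + K·CL², (L/D)max occurs at CL* = √(CD0/K) and equals 1/(2√(K·CD0)).
(L/D)max = 1/(2√(0.0246 × 0.0136)) = 1/(2 × 0.01829) = 27.3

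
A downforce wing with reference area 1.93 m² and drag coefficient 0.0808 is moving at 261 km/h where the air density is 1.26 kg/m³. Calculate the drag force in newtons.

D = 516 N

Convert speed: v = 261 km/h ÷ 3.6 = 72.5 m/s.
D = ½ρv²S·CD = ½ × 1.26 × 72.5² × 1.93 × 0.0808 = 516 N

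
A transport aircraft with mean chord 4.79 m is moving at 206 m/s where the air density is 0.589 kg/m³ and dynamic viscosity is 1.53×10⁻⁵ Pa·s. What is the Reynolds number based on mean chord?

Re = ρ·v·c/μ = 0.589 × 206 × 4.79 / (1.53×10⁻⁵) = 3.8×10^7

Re = 3.8×10^7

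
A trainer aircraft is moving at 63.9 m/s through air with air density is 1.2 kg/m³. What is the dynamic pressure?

q = ½ρv² = ½ × 1.2 × 63.9² = 2450 Pa

q = 2450 Pa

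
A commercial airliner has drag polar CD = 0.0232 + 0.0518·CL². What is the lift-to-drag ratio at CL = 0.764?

L/D = 14.3

CD = 0.0232 + 0.0518 × 0.764² = 0.05344
L/D = CL/CD = 0.764 / 0.05344 = 14.3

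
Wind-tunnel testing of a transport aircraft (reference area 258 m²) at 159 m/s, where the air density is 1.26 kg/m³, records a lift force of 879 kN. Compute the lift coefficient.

From L = ½ρv²S·CL, rearranging gives CL = 2L/(ρv²S).
CL = 2 × 8.79×10^5 / (1.26 × 159² × 258) = 0.214

CL = 0.214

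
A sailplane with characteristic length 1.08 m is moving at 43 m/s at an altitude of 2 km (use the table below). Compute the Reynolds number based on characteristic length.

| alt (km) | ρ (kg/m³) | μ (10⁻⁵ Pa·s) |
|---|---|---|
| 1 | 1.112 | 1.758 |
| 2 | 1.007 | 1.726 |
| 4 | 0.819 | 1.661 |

At 2 km, from the table: ρ = 1.007 kg/m³, μ = 1.726×10⁻⁵ Pa·s.
Re = ρ·v·c/μ = 1.007 × 43 × 1.08 / (1.726×10⁻⁵) = 2.71×10^6

Re = 2.71×10^6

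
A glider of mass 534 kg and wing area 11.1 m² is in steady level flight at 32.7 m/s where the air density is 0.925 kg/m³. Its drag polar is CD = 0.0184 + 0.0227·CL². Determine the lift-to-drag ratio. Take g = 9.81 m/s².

Weight W = mg = 534 × 9.81 = 5238.5 N; in level flight L = W.
q = ½ρv² = ½ × 0.925 × 32.7² = 494.5 Pa.
CL = 2W/(ρv²S) = 2×5238.5/(0.925×32.7²×11.1) = 0.9543.
CD = 0.0184 + 0.0227 × 0.9543² = 0.03907.
L/D = CL/CD = 0.9543 / 0.03907 = 24.4

L/D = 24.4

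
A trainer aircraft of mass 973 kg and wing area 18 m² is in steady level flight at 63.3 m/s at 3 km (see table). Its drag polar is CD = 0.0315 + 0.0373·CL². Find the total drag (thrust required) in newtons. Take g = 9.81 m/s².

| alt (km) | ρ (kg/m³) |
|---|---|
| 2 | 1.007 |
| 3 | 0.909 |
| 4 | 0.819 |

At 3 km, from the table: ρ = 0.909 kg/m³.
Level flight ⇒ L = W = m·g = 973 × 9.81 = 9545.1 N.
Dynamic pressure q = 0.5 × 0.909 × 63.3² = 1821 Pa.
CL = W/(q·S) = 9545.1 / (1821 × 18) = 0.2912.
CD = 0.0315 + 0.0373 × 0.2912² = 0.03466.
D = q·S·CD = 1821 × 18 × 0.03466 = 1136 N

D = 1140 N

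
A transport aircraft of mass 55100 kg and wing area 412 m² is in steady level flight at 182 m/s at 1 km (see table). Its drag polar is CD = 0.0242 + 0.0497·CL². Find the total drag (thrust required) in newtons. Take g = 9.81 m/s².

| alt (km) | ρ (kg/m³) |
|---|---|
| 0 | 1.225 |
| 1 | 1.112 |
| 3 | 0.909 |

At 1 km, from the table: ρ = 1.112 kg/m³.
In steady level flight, lift balances weight: W = mg = 55100 × 9.81 = 5.4053×10^5 N.
q = ½ρv² = ½ × 1.112 × 182² = 18420 Pa.
CL = 2W/(ρv²S) = 2×5.4053×10^5/(1.112×182²×412) = 0.07124.
CD = 0.0242 + 0.0497 × 0.07124² = 0.02445.
D = q·S·CD = 18420 × 412 × 0.02445 = 1.855×10^5 N

D = 1.86×10^5 N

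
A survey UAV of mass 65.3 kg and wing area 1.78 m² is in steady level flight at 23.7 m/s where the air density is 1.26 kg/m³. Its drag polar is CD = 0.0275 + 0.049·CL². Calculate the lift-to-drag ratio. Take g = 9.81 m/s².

In steady level flight, lift balances weight: W = mg = 65.3 × 9.81 = 640.59 N.
q = ½ρv² = ½ × 1.26 × 23.7² = 353.9 Pa.
Required CL = L/(qS) = 640.59/(353.9·1.78) = 1.017.
CD = 0.0275 + 0.049 × 1.017² = 0.07818.
L/D = CL/CD = 1.017 / 0.07818 = 13

L/D = 13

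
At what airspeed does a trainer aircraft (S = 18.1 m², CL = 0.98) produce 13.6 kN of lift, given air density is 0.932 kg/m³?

L = ½ρv²S·CL ⇒ v = √(2L/(ρ·S·CL))
v = √(2 × 13600 / (0.932 × 18.1 × 0.98)) = √1645 = 40.6 m/s

v = 40.6 m/s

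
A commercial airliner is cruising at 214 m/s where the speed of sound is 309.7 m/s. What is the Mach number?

M = 0.691

M = v/a = 214 / 309.7 = 0.691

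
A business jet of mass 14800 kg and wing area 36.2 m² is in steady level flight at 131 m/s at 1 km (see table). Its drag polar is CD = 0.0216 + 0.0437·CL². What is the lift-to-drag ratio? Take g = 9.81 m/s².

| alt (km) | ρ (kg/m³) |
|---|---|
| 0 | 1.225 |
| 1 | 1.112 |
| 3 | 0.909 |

L/D = 14.3

At 1 km, from the table: ρ = 1.112 kg/m³.
In steady level flight, lift balances weight: W = mg = 14800 × 9.81 = 1.4519×10^5 N.
q = ½ρv² = ½ × 1.112 × 131² = 9542 Pa.
Required CL = L/(qS) = 1.4519×10^5/(9542·36.2) = 0.4203.
CD = 0.0216 + 0.0437 × 0.4203² = 0.02932.
L/D = CL/CD = 0.4203 / 0.02932 = 14.3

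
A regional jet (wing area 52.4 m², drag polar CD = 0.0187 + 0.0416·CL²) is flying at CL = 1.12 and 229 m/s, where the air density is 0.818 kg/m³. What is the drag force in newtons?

CD = 0.0187 + 0.0416 × 1.12² = 0.07088
D = ½ρv²S·CD = ½ × 0.818 × 229² × 52.4 × 0.07088 = 79700 N

D = 79700 N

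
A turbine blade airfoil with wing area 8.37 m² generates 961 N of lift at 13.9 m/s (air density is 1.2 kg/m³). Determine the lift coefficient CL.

From L = ½ρv²S·CL, rearranging gives CL = 2L/(ρv²S).
CL = 2 × 961 / (1.2 × 13.9² × 8.37) = 0.99

CL = 0.99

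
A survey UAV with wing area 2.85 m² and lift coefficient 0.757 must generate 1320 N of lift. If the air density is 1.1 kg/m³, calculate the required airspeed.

L = ½ρv²S·CL ⇒ v = √(2L/(ρ·S·CL))
v = √(2 × 1320 / (1.1 × 2.85 × 0.757)) = √1112 = 33.4 m/s

v = 33.4 m/s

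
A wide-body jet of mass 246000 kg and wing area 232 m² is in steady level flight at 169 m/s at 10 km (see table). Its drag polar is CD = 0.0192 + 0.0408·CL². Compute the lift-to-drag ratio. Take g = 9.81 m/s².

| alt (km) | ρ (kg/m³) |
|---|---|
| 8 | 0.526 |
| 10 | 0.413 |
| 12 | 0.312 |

At 10 km, from the table: ρ = 0.413 kg/m³.
Level flight ⇒ L = W = m·g = 246000 × 9.81 = 2.4133×10^6 N.
q = ½ρv² = ½ × 0.413 × 169² = 5898 Pa.
Required CL = L/(qS) = 2.4133×10^6/(5898·232) = 1.764.
CD = 0.0192 + 0.0408 × 1.764² = 0.1461.
L/D = CL/CD = 1.764 / 0.1461 = 12.1

L/D = 12.1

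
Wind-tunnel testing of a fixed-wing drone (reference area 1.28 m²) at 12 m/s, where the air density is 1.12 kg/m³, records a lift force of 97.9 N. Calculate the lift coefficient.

From L = ½ρv²S·CL, rearranging gives CL = 2L/(ρv²S).
CL = 2 × 97.9 / (1.12 × 12² × 1.28) = 0.948

CL = 0.948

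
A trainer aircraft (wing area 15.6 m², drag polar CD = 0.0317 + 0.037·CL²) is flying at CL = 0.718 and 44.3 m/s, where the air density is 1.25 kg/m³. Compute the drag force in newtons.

CD = 0.0317 + 0.037 × 0.718² = 0.05077
D = ½ρv²S·CD = ½ × 1.25 × 44.3² × 15.6 × 0.05077 = 972 N

D = 972 N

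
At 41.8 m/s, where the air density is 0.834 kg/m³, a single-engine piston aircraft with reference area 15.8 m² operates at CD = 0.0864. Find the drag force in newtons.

D = 995 N

Dynamic pressure q = ½ρv² = ½ × 0.834 × 41.8² = 728.6 Pa.
D = q·S·CD = 728.6 × 15.8 × 0.0864 = 995 N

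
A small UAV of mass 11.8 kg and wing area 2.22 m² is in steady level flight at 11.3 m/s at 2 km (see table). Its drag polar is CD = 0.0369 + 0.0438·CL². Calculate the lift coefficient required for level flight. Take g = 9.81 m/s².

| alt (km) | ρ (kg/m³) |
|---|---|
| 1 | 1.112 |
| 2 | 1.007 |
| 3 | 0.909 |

At 2 km, from the table: ρ = 1.007 kg/m³.
Weight W = mg = 11.8 × 9.81 = 115.76 N; in level flight L = W.
q = ½ρv² = ½ × 1.007 × 11.3² = 64.29 Pa.
CL = W/(q·S) = 115.76 / (64.29 × 2.22) = 0.811.

CL = 0.811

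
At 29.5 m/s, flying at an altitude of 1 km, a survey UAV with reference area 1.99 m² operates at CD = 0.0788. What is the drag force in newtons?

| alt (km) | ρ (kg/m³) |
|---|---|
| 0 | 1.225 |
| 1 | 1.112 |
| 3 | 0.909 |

At 1 km, from the table: ρ = 1.112 kg/m³.
Dynamic pressure q = ½ρv² = ½ × 1.112 × 29.5² = 483.9 Pa.
D = q·S·CD = 483.9 × 1.99 × 0.0788 = 75.9 N

D = 75.9 N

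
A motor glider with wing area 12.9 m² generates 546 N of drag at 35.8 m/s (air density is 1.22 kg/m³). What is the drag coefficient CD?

From D = ½ρv²S·CD, rearranging gives CD = 2D/(ρv²S).
CD = 2 × 546 / (1.22 × 35.8² × 12.9) = 0.0541

CD = 0.0541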